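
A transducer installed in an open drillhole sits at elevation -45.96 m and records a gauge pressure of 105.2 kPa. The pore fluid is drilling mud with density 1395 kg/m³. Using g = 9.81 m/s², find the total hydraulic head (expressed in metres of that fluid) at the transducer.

h ≈ -38.27 m

ψ = P/(ρg) = 105.2×1000 / (1395 × 9.81) = 7.69 m.
h = z + ψ = -45.96 + 7.69 = -38.27 m.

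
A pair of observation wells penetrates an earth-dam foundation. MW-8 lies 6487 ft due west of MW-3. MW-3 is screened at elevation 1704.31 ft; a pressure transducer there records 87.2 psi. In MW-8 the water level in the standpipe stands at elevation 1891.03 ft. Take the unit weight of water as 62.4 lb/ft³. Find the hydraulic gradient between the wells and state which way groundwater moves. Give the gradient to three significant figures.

Pressure head at MW-3: ψ = 144·P/γ = 144 × 87.2 / 62.4 = 201.23 ft.
Total head at MW-3: h = z + ψ = 1704.31 + 201.23 = 1905.54 ft.
Total head at MW-8: h = 1891.03 ft (water level in the piezometer is the total head).
Head difference: h(MW-3) − h(MW-8) = 1905.54 − 1891.03 = 14.51 ft.
Hydraulic gradient: i = |Δh| / L = 14.51 / 6487 = 0.00224.
Flow is from higher to lower head: from MW-3 toward MW-8, i.e. toward the west.

i ≈ 0.00224; groundwater flows toward the west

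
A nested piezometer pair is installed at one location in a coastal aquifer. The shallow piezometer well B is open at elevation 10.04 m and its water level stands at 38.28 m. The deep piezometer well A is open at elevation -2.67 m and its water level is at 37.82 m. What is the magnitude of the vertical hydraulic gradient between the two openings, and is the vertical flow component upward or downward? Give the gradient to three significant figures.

Total head at well B: h = 38.28 m (water level in the standpipe).
Total head at well A: h = 37.82 m.
Δh = h(well B) − h(well A) = 38.28 − 37.82 = 0.46 m.
Vertical separation Δz = 10.04 − (-2.67) = 12.71 m.
|i_v| = |Δh| / Δz = 0.46 / 12.71 = 0.0362.
Head is higher in the shallow piezometer, so vertical flow is downward (recharge condition).

|i_v| ≈ 0.0362; vertical flow is downward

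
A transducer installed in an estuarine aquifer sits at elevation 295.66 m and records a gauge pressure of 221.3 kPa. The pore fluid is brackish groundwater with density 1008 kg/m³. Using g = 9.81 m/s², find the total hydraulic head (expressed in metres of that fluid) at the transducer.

ψ = P/(ρg) = 221.3×1000 / (1008 × 9.81) = 22.38 m.
h = z + ψ = 295.66 + 22.38 = 318.04 m.

h ≈ 318.04 m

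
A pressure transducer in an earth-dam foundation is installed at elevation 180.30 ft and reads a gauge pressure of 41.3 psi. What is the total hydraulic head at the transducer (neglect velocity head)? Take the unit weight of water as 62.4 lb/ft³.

ψ = 144·P/γ = 144 × 41.3 / 62.4 = 95.31 ft.
h = z + ψ = 180.30 + 95.31 = 275.61 ft.

h ≈ 275.61 ft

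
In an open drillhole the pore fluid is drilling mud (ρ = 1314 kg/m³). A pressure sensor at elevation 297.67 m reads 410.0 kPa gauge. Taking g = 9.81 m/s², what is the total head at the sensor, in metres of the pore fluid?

h ≈ 329.48 m

ψ = P/(ρg) = 410.0×1000 / (1314 × 9.81) = 31.81 m.
h = z + ψ = 297.67 + 31.81 = 329.48 m.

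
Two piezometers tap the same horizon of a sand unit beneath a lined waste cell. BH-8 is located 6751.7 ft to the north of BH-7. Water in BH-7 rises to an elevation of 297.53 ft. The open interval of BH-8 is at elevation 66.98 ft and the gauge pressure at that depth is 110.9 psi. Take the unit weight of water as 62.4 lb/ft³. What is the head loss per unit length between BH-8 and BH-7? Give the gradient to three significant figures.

i ≈ 0.00376 ft/ft

Total head at BH-7: h = 297.53 ft (water level in the piezometer is the total head).
Pressure head at BH-8: ψ = 144·P/γ = 144 × 110.9 / 62.4 = 255.92 ft.
Total head at BH-8: h = z + ψ = 66.98 + 255.92 = 322.90 ft.
Head difference: h(BH-7) − h(BH-8) = 297.53 − 322.90 = -25.37 ft.
Hydraulic gradient: i = |Δh| / L = 25.37 / 6751.7 = 0.00376.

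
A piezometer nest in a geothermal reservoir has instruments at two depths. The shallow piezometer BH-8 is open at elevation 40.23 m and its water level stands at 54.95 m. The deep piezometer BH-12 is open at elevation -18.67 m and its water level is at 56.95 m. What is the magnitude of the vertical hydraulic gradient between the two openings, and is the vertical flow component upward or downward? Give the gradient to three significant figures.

Total head at BH-8: h = 54.95 m (water level in the standpipe).
Total head at BH-12: h = 56.95 m.
Δh = h(BH-8) − h(BH-12) = 54.95 − 56.95 = -2.00 m.
Vertical separation Δz = 40.23 − (-18.67) = 58.90 m.
|i_v| = |Δh| / Δz = 2.00 / 58.90 = 0.0340.
Head is higher in the deep piezometer, so vertical flow is upward (discharge condition).

|i_v| ≈ 0.0340; vertical flow is upward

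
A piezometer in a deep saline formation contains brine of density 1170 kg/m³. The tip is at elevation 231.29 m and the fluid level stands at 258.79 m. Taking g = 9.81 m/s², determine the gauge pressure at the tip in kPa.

P ≈ 316 kPa

Pressure head ψ = h − z = 258.79 − 231.29 = 27.50 m.
P = ρgψ = 1170 × 9.81 × 27.50 = 315637 Pa ≈ 316 kPa.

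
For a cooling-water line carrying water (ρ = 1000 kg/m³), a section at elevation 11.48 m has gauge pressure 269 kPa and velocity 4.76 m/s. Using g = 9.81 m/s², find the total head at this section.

Pressure head ψ = P/(ρg) = 269×1000 / (1000 × 9.81) = 27.42 m.
Velocity head = v²/(2g) = 4.76² / (2 × 9.81) = 1.155 m.
h = z + ψ + v²/(2g) = 11.48 + 27.42 + 1.155 = 40.06 m.

h ≈ 40.06 m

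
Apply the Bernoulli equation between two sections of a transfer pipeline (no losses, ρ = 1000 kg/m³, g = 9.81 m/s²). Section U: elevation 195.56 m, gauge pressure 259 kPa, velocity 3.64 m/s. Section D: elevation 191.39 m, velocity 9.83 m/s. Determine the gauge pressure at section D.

P₂ ≈ 258 kPa

Pressure head at U: ψ₁ = P₁/(ρg) = 259×1000 / (1000 × 9.81) = 26.40 m.
Velocity heads: v₁²/2g = 3.64²/19.62 = 0.675 m; v₂²/2g = 9.83²/19.62 = 4.925 m.
Total head H = z₁ + ψ₁ + v₁²/2g = 195.56 + 26.40 + 0.675 = 222.64 m.
ψ₂ = H − z₂ − v₂²/2g = 222.64 − 191.39 − 4.925 = 26.32 m.
P₂ = ρgψ₂ = 1000 × 9.81 × 26.32 ≈ 258 kPa.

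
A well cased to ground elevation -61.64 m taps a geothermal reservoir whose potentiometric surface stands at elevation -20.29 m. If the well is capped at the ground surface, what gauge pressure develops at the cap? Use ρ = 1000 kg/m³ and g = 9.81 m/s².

P ≈ 406 kPa

Head above the cap: Δh = -20.29 − (-61.64) = 41.35 m.
P = ρgΔh = 1000 × 9.81 × 41.35 = 405644 Pa ≈ 406 kPa.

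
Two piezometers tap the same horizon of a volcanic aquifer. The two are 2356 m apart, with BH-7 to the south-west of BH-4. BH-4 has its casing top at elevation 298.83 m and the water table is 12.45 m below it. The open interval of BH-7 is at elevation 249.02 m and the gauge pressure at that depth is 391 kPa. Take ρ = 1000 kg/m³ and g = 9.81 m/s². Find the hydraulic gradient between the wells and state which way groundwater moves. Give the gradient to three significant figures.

i ≈ 0.00106; groundwater flows toward the north-east

Total head at BH-4: h = 298.83 − 12.45 = 286.38 m.
Pressure head at BH-7: ψ = P/(ρg) = 391×1000 / (1000 × 9.81) = 39.86 m.
Total head at BH-7: h = z + ψ = 249.02 + 39.86 = 288.88 m.
Head difference: h(BH-4) − h(BH-7) = 286.38 − 288.88 = -2.50 m.
Hydraulic gradient: i = |Δh| / L = 2.50 / 2356 = 0.00106.
Flow is from higher to lower head: from BH-7 toward BH-4, i.e. toward the north-east.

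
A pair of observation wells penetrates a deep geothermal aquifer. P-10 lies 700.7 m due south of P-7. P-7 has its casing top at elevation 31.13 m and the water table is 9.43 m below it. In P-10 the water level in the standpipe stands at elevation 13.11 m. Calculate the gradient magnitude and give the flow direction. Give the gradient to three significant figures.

i ≈ 0.0123; groundwater flows toward the south

Total head at P-7: h = 31.13 − 9.43 = 21.70 m.
Total head at P-10: h = 13.11 m (water level in the piezometer is the total head).
Head difference: h(P-7) − h(P-10) = 21.70 − 13.11 = 8.59 m.
Hydraulic gradient: i = |Δh| / L = 8.59 / 700.7 = 0.0123.
Flow is from higher to lower head: from P-7 toward P-10, i.e. toward the south.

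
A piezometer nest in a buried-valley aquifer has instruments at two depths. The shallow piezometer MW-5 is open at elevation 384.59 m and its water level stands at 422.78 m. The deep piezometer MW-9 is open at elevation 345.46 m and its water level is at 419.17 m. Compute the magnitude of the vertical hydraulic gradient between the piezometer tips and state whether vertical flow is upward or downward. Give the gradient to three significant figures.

Total head at MW-5: h = 422.78 m (water level in the standpipe).
Total head at MW-9: h = 419.17 m.
Δh = h(MW-5) − h(MW-9) = 422.78 − 419.17 = 3.61 m.
Vertical separation Δz = 384.59 − 345.46 = 39.13 m.
|i_v| = |Δh| / Δz = 3.61 / 39.13 = 0.0923.
Head is higher in the shallow piezometer, so vertical flow is downward (recharge condition).

|i_v| ≈ 0.0923; vertical flow is downward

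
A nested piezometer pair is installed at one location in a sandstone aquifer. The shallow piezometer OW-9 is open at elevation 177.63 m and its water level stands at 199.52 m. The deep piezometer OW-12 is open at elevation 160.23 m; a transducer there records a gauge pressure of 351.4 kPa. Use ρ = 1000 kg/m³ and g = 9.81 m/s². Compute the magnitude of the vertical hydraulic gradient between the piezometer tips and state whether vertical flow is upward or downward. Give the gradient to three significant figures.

|i_v| ≈ 0.199; vertical flow is downward

Total head at OW-9: h = 199.52 m (water level in the standpipe).
Pressure head at OW-12: ψ = P/(ρg) = 351.4×1000 / (1000 × 9.81) = 35.82 m.
Total head at OW-12: h = z + ψ = 160.23 + 35.82 = 196.05 m.
Δh = h(OW-9) − h(OW-12) = 199.52 − 196.05 = 3.47 m.
Vertical separation Δz = 177.63 − 160.23 = 17.40 m.
|i_v| = |Δh| / Δz = 3.47 / 17.40 = 0.199.
Head is higher in the shallow piezometer, so vertical flow is downward (recharge condition).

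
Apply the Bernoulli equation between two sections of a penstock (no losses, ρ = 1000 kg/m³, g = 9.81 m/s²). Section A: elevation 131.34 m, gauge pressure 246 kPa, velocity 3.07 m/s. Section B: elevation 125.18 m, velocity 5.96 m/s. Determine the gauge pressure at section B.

Pressure head at A: ψ₁ = P₁/(ρg) = 246×1000 / (1000 × 9.81) = 25.08 m.
Velocity heads: v₁²/2g = 3.07²/19.62 = 0.480 m; v₂²/2g = 5.96²/19.62 = 1.810 m.
Total head H = z₁ + ψ₁ + v₁²/2g = 131.34 + 25.08 + 0.480 = 156.90 m.
ψ₂ = H − z₂ − v₂²/2g = 156.90 − 125.18 − 1.810 = 29.91 m.
P₂ = ρgψ₂ = 1000 × 9.81 × 29.91 ≈ 293 kPa.

P₂ ≈ 293 kPa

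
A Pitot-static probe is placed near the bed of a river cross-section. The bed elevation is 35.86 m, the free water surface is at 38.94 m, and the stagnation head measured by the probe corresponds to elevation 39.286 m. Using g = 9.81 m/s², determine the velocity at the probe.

v ≈ 2.61 m/s

Near the bed, under hydrostatic conditions, the piezometric head (z + ψ) equals the free-surface elevation, 38.94 m.
Velocity head = total − piezometric = 39.286 − 38.94 = 0.346 m.
v = √(2g·h_v) = √(2 × 9.81 × 0.346) = 2.61 m/s.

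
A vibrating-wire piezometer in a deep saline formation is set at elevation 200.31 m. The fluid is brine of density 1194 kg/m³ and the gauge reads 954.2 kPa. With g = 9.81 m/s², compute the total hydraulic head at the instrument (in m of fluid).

h ≈ 281.77 m

ψ = P/(ρg) = 954.2×1000 / (1194 × 9.81) = 81.46 m.
h = z + ψ = 200.31 + 81.46 = 281.77 m.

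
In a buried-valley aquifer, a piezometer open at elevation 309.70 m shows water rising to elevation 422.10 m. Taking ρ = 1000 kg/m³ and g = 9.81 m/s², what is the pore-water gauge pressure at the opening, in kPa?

P ≈ 1100 kPa

Pressure head ψ = h − z = 422.10 − 309.70 = 112.40 m.
P = ρgψ = 1000 × 9.81 × 112.40 = 1102644 Pa ≈ 1100 kPa.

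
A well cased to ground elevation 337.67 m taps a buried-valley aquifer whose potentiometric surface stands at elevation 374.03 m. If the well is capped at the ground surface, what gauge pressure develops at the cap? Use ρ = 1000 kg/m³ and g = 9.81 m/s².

P ≈ 357 kPa

Head above the cap: Δh = 374.03 − 337.67 = 36.36 m.
P = ρgΔh = 1000 × 9.81 × 36.36 = 356692 Pa ≈ 357 kPa.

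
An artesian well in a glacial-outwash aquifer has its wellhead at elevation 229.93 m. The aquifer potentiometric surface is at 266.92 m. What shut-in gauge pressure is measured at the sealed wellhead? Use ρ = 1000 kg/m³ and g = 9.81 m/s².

P ≈ 363 kPa

Head above the cap: Δh = 266.92 − 229.93 = 36.99 m.
P = ρgΔh = 1000 × 9.81 × 36.99 = 362872 Pa ≈ 363 kPa.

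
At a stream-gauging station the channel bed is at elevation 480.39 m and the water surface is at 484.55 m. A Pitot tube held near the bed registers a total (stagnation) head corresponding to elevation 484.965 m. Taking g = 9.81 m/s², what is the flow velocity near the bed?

Near the bed, under hydrostatic conditions, the piezometric head (z + ψ) equals the free-surface elevation, 484.55 m.
Velocity head = total − piezometric = 484.965 − 484.55 = 0.415 m.
v = √(2g·h_v) = √(2 × 9.81 × 0.415) = 2.85 m/s.

v ≈ 2.85 m/s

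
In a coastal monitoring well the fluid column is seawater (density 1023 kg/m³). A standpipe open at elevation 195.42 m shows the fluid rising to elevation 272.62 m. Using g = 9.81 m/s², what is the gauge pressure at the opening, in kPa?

Pressure head ψ = h − z = 272.62 − 195.42 = 77.20 m.
P = ρgψ = 1023 × 9.81 × 77.20 = 774751 Pa ≈ 775 kPa.

P ≈ 775 kPa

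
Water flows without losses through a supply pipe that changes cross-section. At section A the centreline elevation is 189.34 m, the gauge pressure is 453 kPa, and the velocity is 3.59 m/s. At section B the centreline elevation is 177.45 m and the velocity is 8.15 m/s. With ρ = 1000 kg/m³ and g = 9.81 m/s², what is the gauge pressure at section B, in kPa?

P₂ ≈ 543 kPa

Pressure head at A: ψ₁ = P₁/(ρg) = 453×1000 / (1000 × 9.81) = 46.18 m.
Velocity heads: v₁²/2g = 3.59²/19.62 = 0.657 m; v₂²/2g = 8.15²/19.62 = 3.385 m.
Total head H = z₁ + ψ₁ + v₁²/2g = 189.34 + 46.18 + 0.657 = 236.18 m.
ψ₂ = H − z₂ − v₂²/2g = 236.18 − 177.45 − 3.385 = 55.35 m.
P₂ = ρgψ₂ = 1000 × 9.81 × 55.35 ≈ 543 kPa.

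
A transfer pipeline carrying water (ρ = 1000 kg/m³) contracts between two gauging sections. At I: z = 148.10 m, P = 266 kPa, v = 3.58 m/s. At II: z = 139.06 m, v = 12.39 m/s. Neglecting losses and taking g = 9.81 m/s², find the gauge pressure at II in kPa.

Pressure head at I: ψ₁ = P₁/(ρg) = 266×1000 / (1000 × 9.81) = 27.12 m.
Velocity heads: v₁²/2g = 3.58²/19.62 = 0.653 m; v₂²/2g = 12.39²/19.62 = 7.824 m.
Total head H = z₁ + ψ₁ + v₁²/2g = 148.10 + 27.12 + 0.653 = 175.87 m.
ψ₂ = H − z₂ − v₂²/2g = 175.87 − 139.06 − 7.824 = 28.99 m.
P₂ = ρgψ₂ = 1000 × 9.81 × 28.99 ≈ 284 kPa.

P₂ ≈ 284 kPa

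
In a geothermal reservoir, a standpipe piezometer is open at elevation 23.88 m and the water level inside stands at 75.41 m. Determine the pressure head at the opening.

Total head h = 75.41 m (the water-surface elevation in the piezometer).
Pressure head ψ = h − z = 75.41 − 23.88 = 51.53 m.

ψ ≈ 51.53 m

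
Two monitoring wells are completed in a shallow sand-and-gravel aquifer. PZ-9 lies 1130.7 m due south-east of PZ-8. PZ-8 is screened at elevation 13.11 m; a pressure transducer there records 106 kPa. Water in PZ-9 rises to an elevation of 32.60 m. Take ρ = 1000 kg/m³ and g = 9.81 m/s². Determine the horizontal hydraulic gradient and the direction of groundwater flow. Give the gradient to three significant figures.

Pressure head at PZ-8: ψ = P/(ρg) = 106×1000 / (1000 × 9.81) = 10.81 m.
Total head at PZ-8: h = z + ψ = 13.11 + 10.81 = 23.92 m.
Total head at PZ-9: h = 32.60 m (water level in the piezometer is the total head).
Head difference: h(PZ-8) − h(PZ-9) = 23.92 − 32.60 = -8.68 m.
Hydraulic gradient: i = |Δh| / L = 8.68 / 1130.7 = 0.00768.
Flow is from higher to lower head: from PZ-9 toward PZ-8, i.e. toward the north-west.

i ≈ 0.00768; groundwater flows toward the north-west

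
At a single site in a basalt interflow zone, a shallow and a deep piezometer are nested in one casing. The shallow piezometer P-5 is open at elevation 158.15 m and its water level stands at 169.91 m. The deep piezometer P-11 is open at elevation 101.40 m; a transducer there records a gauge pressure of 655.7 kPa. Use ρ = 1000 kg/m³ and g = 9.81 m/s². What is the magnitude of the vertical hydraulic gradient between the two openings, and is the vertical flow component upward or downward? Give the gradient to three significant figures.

|i_v| ≈ 0.0294; vertical flow is downward

Total head at P-5: h = 169.91 m (water level in the standpipe).
Pressure head at P-11: ψ = P/(ρg) = 655.7×1000 / (1000 × 9.81) = 66.84 m.
Total head at P-11: h = z + ψ = 101.40 + 66.84 = 168.24 m.
Δh = h(P-5) − h(P-11) = 169.91 − 168.24 = 1.67 m.
Vertical separation Δz = 158.15 − 101.40 = 56.75 m.
|i_v| = |Δh| / Δz = 1.67 / 56.75 = 0.0294.
Head is higher in the shallow piezometer, so vertical flow is downward (recharge condition).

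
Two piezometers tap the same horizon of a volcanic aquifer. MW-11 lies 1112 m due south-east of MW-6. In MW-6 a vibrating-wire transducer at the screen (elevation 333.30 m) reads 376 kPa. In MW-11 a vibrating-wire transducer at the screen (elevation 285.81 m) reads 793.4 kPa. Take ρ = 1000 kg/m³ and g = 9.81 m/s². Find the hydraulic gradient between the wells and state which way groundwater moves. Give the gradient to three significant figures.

i ≈ 0.00444; groundwater flows toward the south-east

Pressure head at MW-6: ψ = P/(ρg) = 376×1000 / (1000 × 9.81) = 38.33 m.
Total head at MW-6: h = z + ψ = 333.30 + 38.33 = 371.63 m.
Pressure head at MW-11: ψ = P/(ρg) = 793.4×1000 / (1000 × 9.81) = 80.88 m.
Total head at MW-11: h = z + ψ = 285.81 + 80.88 = 366.69 m.
Head difference: h(MW-6) − h(MW-11) = 371.63 − 366.69 = 4.94 m.
Hydraulic gradient: i = |Δh| / L = 4.94 / 1112 = 0.00444.
Flow is from higher to lower head: from MW-6 toward MW-11, i.e. toward the south-east.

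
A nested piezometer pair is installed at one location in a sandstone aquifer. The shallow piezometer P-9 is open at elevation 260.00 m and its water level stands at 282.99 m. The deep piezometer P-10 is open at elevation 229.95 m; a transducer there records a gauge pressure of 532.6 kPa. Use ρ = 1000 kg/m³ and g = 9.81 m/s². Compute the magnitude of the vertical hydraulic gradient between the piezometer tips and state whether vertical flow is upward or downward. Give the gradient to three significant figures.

|i_v| ≈ 0.0416; vertical flow is upward

Total head at P-9: h = 282.99 m (water level in the standpipe).
Pressure head at P-10: ψ = P/(ρg) = 532.6×1000 / (1000 × 9.81) = 54.29 m.
Total head at P-10: h = z + ψ = 229.95 + 54.29 = 284.24 m.
Δh = h(P-9) − h(P-10) = 282.99 − 284.24 = -1.25 m.
Vertical separation Δz = 260.00 − 229.95 = 30.05 m.
|i_v| = |Δh| / Δz = 1.25 / 30.05 = 0.0416.
Head is higher in the deep piezometer, so vertical flow is upward (discharge condition).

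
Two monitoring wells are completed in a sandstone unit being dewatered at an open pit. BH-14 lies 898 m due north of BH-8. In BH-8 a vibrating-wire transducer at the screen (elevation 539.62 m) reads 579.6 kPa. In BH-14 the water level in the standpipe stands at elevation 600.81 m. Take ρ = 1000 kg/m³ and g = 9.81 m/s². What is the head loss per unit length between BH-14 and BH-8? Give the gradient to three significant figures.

Pressure head at BH-8: ψ = P/(ρg) = 579.6×1000 / (1000 × 9.81) = 59.08 m.
Total head at BH-8: h = z + ψ = 539.62 + 59.08 = 598.70 m.
Total head at BH-14: h = 600.81 m (water level in the piezometer is the total head).
Head difference: h(BH-8) − h(BH-14) = 598.70 − 600.81 = -2.11 m.
Hydraulic gradient: i = |Δh| / L = 2.11 / 898 = 0.00235.

i ≈ 0.00235 m/m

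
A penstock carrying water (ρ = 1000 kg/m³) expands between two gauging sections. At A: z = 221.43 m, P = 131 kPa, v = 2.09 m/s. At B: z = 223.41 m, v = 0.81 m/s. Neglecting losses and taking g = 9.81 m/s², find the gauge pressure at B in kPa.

Pressure head at A: ψ₁ = P₁/(ρg) = 131×1000 / (1000 × 9.81) = 13.35 m.
Velocity heads: v₁²/2g = 2.09²/19.62 = 0.223 m; v₂²/2g = 0.81²/19.62 = 0.033 m.
Total head H = z₁ + ψ₁ + v₁²/2g = 221.43 + 13.35 + 0.223 = 235.00 m.
ψ₂ = H − z₂ − v₂²/2g = 235.00 − 223.41 − 0.033 = 11.56 m.
P₂ = ρgψ₂ = 1000 × 9.81 × 11.56 ≈ 113 kPa.

P₂ ≈ 113 kPa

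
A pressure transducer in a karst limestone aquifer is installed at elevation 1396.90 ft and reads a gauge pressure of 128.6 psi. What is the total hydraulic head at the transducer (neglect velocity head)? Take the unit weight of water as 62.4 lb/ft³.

ψ = 144·P/γ = 144 × 128.6 / 62.4 = 296.77 ft.
h = z + ψ = 1396.90 + 296.77 = 1693.67 ft.

h ≈ 1693.67 ft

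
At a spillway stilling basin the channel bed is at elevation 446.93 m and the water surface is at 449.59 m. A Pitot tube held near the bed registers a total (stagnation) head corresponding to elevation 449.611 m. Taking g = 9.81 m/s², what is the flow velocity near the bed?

v ≈ 0.642 m/s

Near the bed, under hydrostatic conditions, the piezometric head (z + ψ) equals the free-surface elevation, 449.59 m.
Velocity head = total − piezometric = 449.611 − 449.59 = 0.021 m.
v = √(2g·h_v) = √(2 × 9.81 × 0.021) = 0.642 m/s.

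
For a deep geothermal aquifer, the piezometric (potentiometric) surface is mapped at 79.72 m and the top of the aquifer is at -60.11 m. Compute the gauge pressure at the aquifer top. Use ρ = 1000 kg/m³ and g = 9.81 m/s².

P ≈ 1370 kPa

Pressure head at the aquifer top: ψ = h − z = 79.72 − (-60.11) = 139.83 m.
P = ρgψ = 1000 × 9.81 × 139.83 = 1371732 Pa ≈ 1370 kPa.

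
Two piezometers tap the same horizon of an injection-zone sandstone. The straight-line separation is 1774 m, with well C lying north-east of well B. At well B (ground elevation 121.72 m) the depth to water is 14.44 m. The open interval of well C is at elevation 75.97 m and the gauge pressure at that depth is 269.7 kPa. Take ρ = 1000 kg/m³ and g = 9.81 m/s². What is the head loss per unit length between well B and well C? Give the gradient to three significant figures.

Total head at well B: h = 121.72 − 14.44 = 107.28 m.
Pressure head at well C: ψ = P/(ρg) = 269.7×1000 / (1000 × 9.81) = 27.49 m.
Total head at well C: h = z + ψ = 75.97 + 27.49 = 103.46 m.
Head difference: h(well B) − h(well C) = 107.28 − 103.46 = 3.82 m.
Hydraulic gradient: i = |Δh| / L = 3.82 / 1774 = 0.00215.

i ≈ 0.00215 m/m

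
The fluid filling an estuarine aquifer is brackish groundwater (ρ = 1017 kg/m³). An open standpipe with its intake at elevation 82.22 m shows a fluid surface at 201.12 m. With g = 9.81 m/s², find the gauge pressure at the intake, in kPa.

Pressure head ψ = h − z = 201.12 − 82.22 = 118.90 m.
P = ρgψ = 1017 × 9.81 × 118.90 = 1186238 Pa ≈ 1190 kPa.

P ≈ 1190 kPa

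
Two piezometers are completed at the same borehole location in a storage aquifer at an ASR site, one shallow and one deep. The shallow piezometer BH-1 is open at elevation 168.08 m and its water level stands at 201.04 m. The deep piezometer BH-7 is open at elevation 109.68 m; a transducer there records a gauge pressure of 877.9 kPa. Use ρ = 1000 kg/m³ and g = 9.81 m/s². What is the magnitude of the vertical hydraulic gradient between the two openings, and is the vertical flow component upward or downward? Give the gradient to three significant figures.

Total head at BH-1: h = 201.04 m (water level in the standpipe).
Pressure head at BH-7: ψ = P/(ρg) = 877.9×1000 / (1000 × 9.81) = 89.49 m.
Total head at BH-7: h = z + ψ = 109.68 + 89.49 = 199.17 m.
Δh = h(BH-1) − h(BH-7) = 201.04 − 199.17 = 1.87 m.
Vertical separation Δz = 168.08 − 109.68 = 58.40 m.
|i_v| = |Δh| / Δz = 1.87 / 58.40 = 0.0320.
Head is higher in the shallow piezometer, so vertical flow is downward (recharge condition).

|i_v| ≈ 0.0320; vertical flow is downward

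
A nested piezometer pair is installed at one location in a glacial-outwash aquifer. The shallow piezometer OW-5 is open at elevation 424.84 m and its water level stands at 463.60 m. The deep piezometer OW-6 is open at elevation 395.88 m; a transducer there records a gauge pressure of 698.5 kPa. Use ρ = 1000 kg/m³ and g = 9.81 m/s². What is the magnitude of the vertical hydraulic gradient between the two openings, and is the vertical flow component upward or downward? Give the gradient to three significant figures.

|i_v| ≈ 0.120; vertical flow is upward

Total head at OW-5: h = 463.60 m (water level in the standpipe).
Pressure head at OW-6: ψ = P/(ρg) = 698.5×1000 / (1000 × 9.81) = 71.20 m.
Total head at OW-6: h = z + ψ = 395.88 + 71.20 = 467.08 m.
Δh = h(OW-5) − h(OW-6) = 463.60 − 467.08 = -3.48 m.
Vertical separation Δz = 424.84 − 395.88 = 28.96 m.
|i_v| = |Δh| / Δz = 3.48 / 28.96 = 0.120.
Head is higher in the deep piezometer, so vertical flow is upward (discharge condition).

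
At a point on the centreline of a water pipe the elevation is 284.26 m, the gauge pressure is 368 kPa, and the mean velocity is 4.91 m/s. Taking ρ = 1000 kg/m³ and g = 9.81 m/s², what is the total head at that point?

Pressure head ψ = P/(ρg) = 368×1000 / (1000 × 9.81) = 37.51 m.
Velocity head = v²/(2g) = 4.91² / (2 × 9.81) = 1.229 m.
h = z + ψ + v²/(2g) = 284.26 + 37.51 + 1.229 = 323.00 m.

h ≈ 323.00 m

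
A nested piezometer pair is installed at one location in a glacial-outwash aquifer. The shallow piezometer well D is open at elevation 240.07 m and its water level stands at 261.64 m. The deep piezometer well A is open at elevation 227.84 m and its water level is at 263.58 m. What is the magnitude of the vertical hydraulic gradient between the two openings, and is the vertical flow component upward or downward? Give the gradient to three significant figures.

Total head at well D: h = 261.64 m (water level in the standpipe).
Total head at well A: h = 263.58 m.
Δh = h(well D) − h(well A) = 261.64 − 263.58 = -1.94 m.
Vertical separation Δz = 240.07 − 227.84 = 12.23 m.
|i_v| = |Δh| / Δz = 1.94 / 12.23 = 0.159.
Head is higher in the deep piezometer, so vertical flow is upward (discharge condition).

|i_v| ≈ 0.159; vertical flow is upward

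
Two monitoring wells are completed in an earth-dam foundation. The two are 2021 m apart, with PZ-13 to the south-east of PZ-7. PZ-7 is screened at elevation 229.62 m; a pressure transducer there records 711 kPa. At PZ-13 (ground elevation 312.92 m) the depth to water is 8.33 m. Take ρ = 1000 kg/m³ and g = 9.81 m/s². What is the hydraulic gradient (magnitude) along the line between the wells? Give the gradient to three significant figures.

i ≈ 0.00123

Pressure head at PZ-7: ψ = P/(ρg) = 711×1000 / (1000 × 9.81) = 72.48 m.
Total head at PZ-7: h = z + ψ = 229.62 + 72.48 = 302.10 m.
Total head at PZ-13: h = 312.92 − 8.33 = 304.59 m.
Head difference: h(PZ-7) − h(PZ-13) = 302.10 − 304.59 = -2.49 m.
Hydraulic gradient: i = |Δh| / L = 2.49 / 2021 = 0.00123.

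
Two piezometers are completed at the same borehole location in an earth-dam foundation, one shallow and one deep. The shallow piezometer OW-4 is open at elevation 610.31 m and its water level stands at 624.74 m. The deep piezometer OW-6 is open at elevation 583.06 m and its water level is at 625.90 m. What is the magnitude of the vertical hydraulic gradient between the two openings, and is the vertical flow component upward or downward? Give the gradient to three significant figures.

|i_v| ≈ 0.0426; vertical flow is upward

Total head at OW-4: h = 624.74 m (water level in the standpipe).
Total head at OW-6: h = 625.90 m.
Δh = h(OW-4) − h(OW-6) = 624.74 − 625.90 = -1.16 m.
Vertical separation Δz = 610.31 − 583.06 = 27.25 m.
|i_v| = |Δh| / Δz = 1.16 / 27.25 = 0.0426.
Head is higher in the deep piezometer, so vertical flow is upward (discharge condition).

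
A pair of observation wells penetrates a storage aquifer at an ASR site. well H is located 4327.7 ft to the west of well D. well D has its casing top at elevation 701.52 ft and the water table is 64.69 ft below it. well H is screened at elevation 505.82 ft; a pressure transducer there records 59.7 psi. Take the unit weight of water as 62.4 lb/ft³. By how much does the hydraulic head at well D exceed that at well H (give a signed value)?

Total head at well D: h = 701.52 − 64.69 = 636.83 ft.
Pressure head at well H: ψ = 144·P/γ = 144 × 59.7 / 62.4 = 137.77 ft.
Total head at well H: h = z + ψ = 505.82 + 137.77 = 643.59 ft.
Head difference: h(well D) − h(well H) = 636.83 − 643.59 = -6.76 ft.

Δh ≈ -6.76 ft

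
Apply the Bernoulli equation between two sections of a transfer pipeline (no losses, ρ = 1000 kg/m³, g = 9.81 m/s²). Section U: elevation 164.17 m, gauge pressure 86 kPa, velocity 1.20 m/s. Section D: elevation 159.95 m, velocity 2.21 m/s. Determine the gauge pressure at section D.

P₂ ≈ 126 kPa

Pressure head at U: ψ₁ = P₁/(ρg) = 86×1000 / (1000 × 9.81) = 8.77 m.
Velocity heads: v₁²/2g = 1.20²/19.62 = 0.073 m; v₂²/2g = 2.21²/19.62 = 0.249 m.
Total head H = z₁ + ψ₁ + v₁²/2g = 164.17 + 8.77 + 0.073 = 173.01 m.
ψ₂ = H − z₂ − v₂²/2g = 173.01 − 159.95 − 0.249 = 12.81 m.
P₂ = ρgψ₂ = 1000 × 9.81 × 12.81 ≈ 126 kPa.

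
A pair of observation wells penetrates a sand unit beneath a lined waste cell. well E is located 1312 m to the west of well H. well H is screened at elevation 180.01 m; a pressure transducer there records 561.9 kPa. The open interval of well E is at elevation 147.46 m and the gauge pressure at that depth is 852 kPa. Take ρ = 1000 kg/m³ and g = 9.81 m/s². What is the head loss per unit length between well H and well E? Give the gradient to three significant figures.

Pressure head at well H: ψ = P/(ρg) = 561.9×1000 / (1000 × 9.81) = 57.28 m.
Total head at well H: h = z + ψ = 180.01 + 57.28 = 237.29 m.
Pressure head at well E: ψ = P/(ρg) = 852×1000 / (1000 × 9.81) = 86.85 m.
Total head at well E: h = z + ψ = 147.46 + 86.85 = 234.31 m.
Head difference: h(well H) − h(well E) = 237.29 − 234.31 = 2.98 m.
Hydraulic gradient: i = |Δh| / L = 2.98 / 1312 = 0.00227.

i ≈ 0.00227 m/m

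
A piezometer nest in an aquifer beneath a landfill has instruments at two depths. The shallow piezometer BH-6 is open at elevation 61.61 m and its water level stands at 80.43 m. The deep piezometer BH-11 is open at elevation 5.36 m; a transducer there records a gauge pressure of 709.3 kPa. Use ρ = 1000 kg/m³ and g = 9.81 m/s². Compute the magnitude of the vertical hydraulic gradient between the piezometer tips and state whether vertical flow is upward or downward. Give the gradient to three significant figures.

Total head at BH-6: h = 80.43 m (water level in the standpipe).
Pressure head at BH-11: ψ = P/(ρg) = 709.3×1000 / (1000 × 9.81) = 72.30 m.
Total head at BH-11: h = z + ψ = 5.36 + 72.30 = 77.66 m.
Δh = h(BH-6) − h(BH-11) = 80.43 − 77.66 = 2.77 m.
Vertical separation Δz = 61.61 − 5.36 = 56.25 m.
|i_v| = |Δh| / Δz = 2.77 / 56.25 = 0.0492.
Head is higher in the shallow piezometer, so vertical flow is downward (recharge condition).

|i_v| ≈ 0.0492; vertical flow is downward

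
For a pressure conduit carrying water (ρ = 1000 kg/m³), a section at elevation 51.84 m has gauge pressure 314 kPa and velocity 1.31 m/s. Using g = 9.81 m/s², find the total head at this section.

Pressure head ψ = P/(ρg) = 314×1000 / (1000 × 9.81) = 32.01 m.
Velocity head = v²/(2g) = 1.31² / (2 × 9.81) = 0.087 m.
h = z + ψ + v²/(2g) = 51.84 + 32.01 + 0.087 = 83.94 m.

h ≈ 83.94 m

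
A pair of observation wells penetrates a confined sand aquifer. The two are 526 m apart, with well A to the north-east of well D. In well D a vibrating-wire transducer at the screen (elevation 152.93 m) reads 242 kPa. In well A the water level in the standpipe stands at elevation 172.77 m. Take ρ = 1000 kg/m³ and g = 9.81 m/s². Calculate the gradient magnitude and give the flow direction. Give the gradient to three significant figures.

i ≈ 0.00918; groundwater flows toward the north-east

Pressure head at well D: ψ = P/(ρg) = 242×1000 / (1000 × 9.81) = 24.67 m.
Total head at well D: h = z + ψ = 152.93 + 24.67 = 177.60 m.
Total head at well A: h = 172.77 m (water level in the piezometer is the total head).
Head difference: h(well D) − h(well A) = 177.60 − 172.77 = 4.83 m.
Hydraulic gradient: i = |Δh| / L = 4.83 / 526 = 0.00918.
Flow is from higher to lower head: from well D toward well A, i.e. toward the north-east.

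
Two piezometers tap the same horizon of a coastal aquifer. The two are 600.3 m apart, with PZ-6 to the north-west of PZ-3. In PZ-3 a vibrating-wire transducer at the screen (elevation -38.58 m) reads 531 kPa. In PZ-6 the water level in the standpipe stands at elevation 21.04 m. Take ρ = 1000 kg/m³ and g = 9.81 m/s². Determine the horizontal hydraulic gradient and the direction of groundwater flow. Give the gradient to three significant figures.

i ≈ 0.00915; groundwater flows toward the south-east

Pressure head at PZ-3: ψ = P/(ρg) = 531×1000 / (1000 × 9.81) = 54.13 m.
Total head at PZ-3: h = z + ψ = -38.58 + 54.13 = 15.55 m.
Total head at PZ-6: h = 21.04 m (water level in the piezometer is the total head).
Head difference: h(PZ-3) − h(PZ-6) = 15.55 − 21.04 = -5.49 m.
Hydraulic gradient: i = |Δh| / L = 5.49 / 600.3 = 0.00915.
Flow is from higher to lower head: from PZ-6 toward PZ-3, i.e. toward the south-east.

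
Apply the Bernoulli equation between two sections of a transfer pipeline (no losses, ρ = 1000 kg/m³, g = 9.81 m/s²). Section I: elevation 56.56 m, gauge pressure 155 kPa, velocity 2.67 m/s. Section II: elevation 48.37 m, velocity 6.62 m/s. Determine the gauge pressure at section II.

P₂ ≈ 217 kPa

Pressure head at I: ψ₁ = P₁/(ρg) = 155×1000 / (1000 × 9.81) = 15.80 m.
Velocity heads: v₁²/2g = 2.67²/19.62 = 0.363 m; v₂²/2g = 6.62²/19.62 = 2.234 m.
Total head H = z₁ + ψ₁ + v₁²/2g = 56.56 + 15.80 + 0.363 = 72.72 m.
ψ₂ = H − z₂ − v₂²/2g = 72.72 − 48.37 − 2.234 = 22.12 m.
P₂ = ρgψ₂ = 1000 × 9.81 × 22.12 ≈ 217 kPa.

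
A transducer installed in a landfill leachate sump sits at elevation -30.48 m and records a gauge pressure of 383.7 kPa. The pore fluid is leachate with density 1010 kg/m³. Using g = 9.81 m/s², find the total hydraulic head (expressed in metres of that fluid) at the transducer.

ψ = P/(ρg) = 383.7×1000 / (1010 × 9.81) = 38.73 m.
h = z + ψ = -30.48 + 38.73 = 8.25 m.

h ≈ 8.25 m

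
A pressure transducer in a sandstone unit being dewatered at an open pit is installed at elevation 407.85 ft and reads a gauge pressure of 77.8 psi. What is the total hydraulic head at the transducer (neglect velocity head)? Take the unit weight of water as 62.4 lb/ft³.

ψ = 144·P/γ = 144 × 77.8 / 62.4 = 179.54 ft.
h = z + ψ = 407.85 + 179.54 = 587.39 ft.

h ≈ 587.39 ft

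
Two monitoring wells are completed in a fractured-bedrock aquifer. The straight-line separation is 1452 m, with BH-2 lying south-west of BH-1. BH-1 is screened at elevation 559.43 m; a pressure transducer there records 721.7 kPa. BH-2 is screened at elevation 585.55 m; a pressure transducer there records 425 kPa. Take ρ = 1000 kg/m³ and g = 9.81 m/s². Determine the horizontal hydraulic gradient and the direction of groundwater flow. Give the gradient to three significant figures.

Pressure head at BH-1: ψ = P/(ρg) = 721.7×1000 / (1000 × 9.81) = 73.57 m.
Total head at BH-1: h = z + ψ = 559.43 + 73.57 = 633.00 m.
Pressure head at BH-2: ψ = P/(ρg) = 425×1000 / (1000 × 9.81) = 43.32 m.
Total head at BH-2: h = z + ψ = 585.55 + 43.32 = 628.87 m.
Head difference: h(BH-1) − h(BH-2) = 633.00 − 628.87 = 4.13 m.
Hydraulic gradient: i = |Δh| / L = 4.13 / 1452 = 0.00284.
Flow is from higher to lower head: from BH-1 toward BH-2, i.e. toward the south-west.

i ≈ 0.00284; groundwater flows toward the south-west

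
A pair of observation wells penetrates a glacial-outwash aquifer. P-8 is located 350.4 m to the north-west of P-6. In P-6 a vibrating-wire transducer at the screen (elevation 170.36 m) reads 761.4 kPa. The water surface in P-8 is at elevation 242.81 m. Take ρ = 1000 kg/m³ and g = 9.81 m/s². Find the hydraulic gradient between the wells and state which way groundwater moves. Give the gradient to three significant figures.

Pressure head at P-6: ψ = P/(ρg) = 761.4×1000 / (1000 × 9.81) = 77.61 m.
Total head at P-6: h = z + ψ = 170.36 + 77.61 = 247.97 m.
Total head at P-8: h = 242.81 m (water level in the piezometer is the total head).
Head difference: h(P-6) − h(P-8) = 247.97 − 242.81 = 5.16 m.
Hydraulic gradient: i = |Δh| / L = 5.16 / 350.4 = 0.0147.
Flow is from higher to lower head: from P-6 toward P-8, i.e. toward the north-west.

i ≈ 0.0147; groundwater flows toward the north-west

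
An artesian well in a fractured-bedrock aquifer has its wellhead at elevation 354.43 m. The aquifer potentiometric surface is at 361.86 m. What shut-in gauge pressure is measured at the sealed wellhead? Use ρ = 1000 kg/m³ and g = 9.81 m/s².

Head above the cap: Δh = 361.86 − 354.43 = 7.43 m.
P = ρgΔh = 1000 × 9.81 × 7.43 = 72888 Pa ≈ 72.9 kPa.

P ≈ 72.9 kPa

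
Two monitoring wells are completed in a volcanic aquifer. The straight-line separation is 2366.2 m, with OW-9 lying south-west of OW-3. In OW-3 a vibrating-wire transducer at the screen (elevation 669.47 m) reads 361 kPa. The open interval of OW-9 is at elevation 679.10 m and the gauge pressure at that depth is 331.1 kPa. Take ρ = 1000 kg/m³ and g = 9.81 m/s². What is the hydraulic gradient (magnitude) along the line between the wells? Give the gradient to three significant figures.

Pressure head at OW-3: ψ = P/(ρg) = 361×1000 / (1000 × 9.81) = 36.80 m.
Total head at OW-3: h = z + ψ = 669.47 + 36.80 = 706.27 m.
Pressure head at OW-9: ψ = P/(ρg) = 331.1×1000 / (1000 × 9.81) = 33.75 m.
Total head at OW-9: h = z + ψ = 679.10 + 33.75 = 712.85 m.
Head difference: h(OW-3) − h(OW-9) = 706.27 − 712.85 = -6.58 m.
Hydraulic gradient: i = |Δh| / L = 6.58 / 2366.2 = 0.00278.

i ≈ 0.00278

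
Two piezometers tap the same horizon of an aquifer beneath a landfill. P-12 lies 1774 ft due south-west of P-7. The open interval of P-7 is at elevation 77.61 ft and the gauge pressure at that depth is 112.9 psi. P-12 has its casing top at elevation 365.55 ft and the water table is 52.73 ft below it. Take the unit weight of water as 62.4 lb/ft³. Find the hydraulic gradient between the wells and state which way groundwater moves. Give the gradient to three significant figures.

i ≈ 0.0143; groundwater flows toward the south-west

Pressure head at P-7: ψ = 144·P/γ = 144 × 112.9 / 62.4 = 260.54 ft.
Total head at P-7: h = z + ψ = 77.61 + 260.54 = 338.15 ft.
Total head at P-12: h = 365.55 − 52.73 = 312.82 ft.
Head difference: h(P-7) − h(P-12) = 338.15 − 312.82 = 25.33 ft.
Hydraulic gradient: i = |Δh| / L = 25.33 / 1774 = 0.0143.
Flow is from higher to lower head: from P-7 toward P-12, i.e. toward the south-west.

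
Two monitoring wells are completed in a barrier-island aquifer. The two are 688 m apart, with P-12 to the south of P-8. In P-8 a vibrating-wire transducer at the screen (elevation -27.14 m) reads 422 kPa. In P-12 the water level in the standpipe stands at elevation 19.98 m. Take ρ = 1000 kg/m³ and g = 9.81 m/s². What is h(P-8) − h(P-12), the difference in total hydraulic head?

Pressure head at P-8: ψ = P/(ρg) = 422×1000 / (1000 × 9.81) = 43.02 m.
Total head at P-8: h = z + ψ = -27.14 + 43.02 = 15.88 m.
Total head at P-12: h = 19.98 m (water level in the piezometer is the total head).
Head difference: h(P-8) − h(P-12) = 15.88 − 19.98 = -4.10 m.

Δh ≈ -4.10 m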